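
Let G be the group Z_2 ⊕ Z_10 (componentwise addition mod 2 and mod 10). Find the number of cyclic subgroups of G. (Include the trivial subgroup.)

Each element a generates a cyclic subgroup ⟨a⟩; distinct elements may generate the same one (a cyclic group of order d has φ(d) generators).
Cyclic subgroups by order — order 1: 1; order 2: 3; order 5: 1; order 10: 3.
Total: 8.

8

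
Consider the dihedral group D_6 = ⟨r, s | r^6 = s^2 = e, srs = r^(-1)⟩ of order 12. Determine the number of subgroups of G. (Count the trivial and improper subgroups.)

|G| = 12, so by Lagrange every subgroup order divides 12. Divisors: 1, 2, 3, 4, 6, 12.
Subgroups by order — order 1: 1; order 2: 7; order 3: 1; order 4: 3; order 6: 3; order 12: 1.
Total: 1 + 7 + 1 + 3 + 3 + 1 = 16.

16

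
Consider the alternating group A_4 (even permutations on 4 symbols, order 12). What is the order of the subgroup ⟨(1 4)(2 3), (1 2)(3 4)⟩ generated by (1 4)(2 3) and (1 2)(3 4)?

4

|⟨(1 4)(2 3)⟩| = 2 and |⟨(1 2)(3 4)⟩| = 2, so |H| is a multiple of lcm(2, 2) = 2 and divides |G| = 12.
Closing under the operation: H = {e, (1 2)(3 4), (1 3)(2 4), (1 4)(2 3)}, so |H| = 4.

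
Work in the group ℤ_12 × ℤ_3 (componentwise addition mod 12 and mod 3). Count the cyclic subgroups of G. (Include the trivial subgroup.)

15

Each element a generates a cyclic subgroup ⟨a⟩; distinct elements may generate the same one (a cyclic group of order d has φ(d) generators).
Cyclic subgroups by order — order 1: 1; order 2: 1; order 3: 4; order 4: 1; order 6: 4; order 12: 4.
Total: 15.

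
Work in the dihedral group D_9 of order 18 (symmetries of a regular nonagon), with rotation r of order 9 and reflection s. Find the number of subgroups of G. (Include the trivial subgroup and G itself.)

16

|G| = 18, so by Lagrange every subgroup order divides 18. Divisors: 1, 2, 3, 6, 9, 18.
Subgroups by order — order 1: 1; order 2: 9; order 3: 1; order 6: 3; order 9: 1; order 18: 1.
Total: 1 + 9 + 1 + 3 + 1 + 1 = 16.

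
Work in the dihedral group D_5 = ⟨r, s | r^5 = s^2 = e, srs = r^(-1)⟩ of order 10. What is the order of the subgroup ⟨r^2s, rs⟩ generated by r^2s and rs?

10

|⟨r^2s⟩| = 2 and |⟨rs⟩| = 2, so |H| is a multiple of lcm(2, 2) = 2 and divides |G| = 10.
Closing {r^2s, rs} under the group operation gives all of G, so |H| = 10.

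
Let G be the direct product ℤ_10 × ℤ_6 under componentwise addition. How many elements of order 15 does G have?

An element (a,b) has order lcm(ord(a), ord(b)); count pairs with lcm equal to 15.
Enumerating gives 8 such elements.

8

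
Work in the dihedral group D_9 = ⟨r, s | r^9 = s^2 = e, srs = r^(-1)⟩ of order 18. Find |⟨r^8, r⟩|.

|⟨r^8⟩| = 9 and |⟨r⟩| = 9, so |H| is a multiple of lcm(9, 9) = 9 and divides |G| = 18.
Closing under the operation: H = {e, r, r^2, r^3, r^4, r^5, r^6, r^7, r^8}, so |H| = 9.

9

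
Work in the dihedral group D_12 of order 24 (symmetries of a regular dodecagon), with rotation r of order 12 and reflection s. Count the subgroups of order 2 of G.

13

|G| = 24 and 2 | 24, so subgroups of order 2 are possible by Lagrange.
The subgroups of order 2 are: {e, r^10s}; {e, r^11s}; {e, r^2s}; {e, r^3s}; … (13 in all).
So G has 13 subgroups of order 2.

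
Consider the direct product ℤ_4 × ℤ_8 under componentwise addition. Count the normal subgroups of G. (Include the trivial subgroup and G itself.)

22

G is abelian, so every subgroup is normal.
G has 22 subgroups in total, hence 22 normal subgroups.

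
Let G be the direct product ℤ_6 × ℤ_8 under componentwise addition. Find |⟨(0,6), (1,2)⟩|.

24

|⟨(0,6)⟩| = 4 and |⟨(1,2)⟩| = 12, so |H| is a multiple of lcm(4, 12) = 12 and divides |G| = 48.
Closing under the operation: H = {(0,0), (0,2), (0,4), (0,6), (1,0), (1,2), (1,4), (1,6), (2,0), (2,2), (2,4), (2,6), (3,0), (3,2), (3,4), (3,6), (4,0), (4,2), (4,4), (4,6), (5,0), (5,2), (5,4), (5,6)}, so |H| = 24.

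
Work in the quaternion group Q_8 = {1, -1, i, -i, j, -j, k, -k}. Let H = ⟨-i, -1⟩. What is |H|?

4

|⟨-i⟩| = 4 and |⟨-1⟩| = 2, so |H| is a multiple of lcm(4, 2) = 4 and divides |G| = 8.
Closing under the operation: H = {1, -1, i, -i}, so |H| = 4.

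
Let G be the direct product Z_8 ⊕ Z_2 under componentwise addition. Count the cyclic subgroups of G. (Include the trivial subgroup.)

A cyclic subgroup of order d is generated by each of its φ(d) elements of order d, so the cyclic subgroups of order d number (#elements of order d)/φ(d).
Cyclic subgroups by order — order 1: 1; order 2: 3; order 4: 2; order 8: 2.
Total: 8.

8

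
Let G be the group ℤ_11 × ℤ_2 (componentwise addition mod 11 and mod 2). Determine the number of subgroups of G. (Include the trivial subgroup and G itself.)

4

|G| = 22, so by Lagrange every subgroup order divides 22. Divisors: 1, 2, 11, 22.
Subgroups by order — order 1: 1; order 2: 1; order 11: 1; order 22: 1.
Total: 1 + 1 + 1 + 1 = 4.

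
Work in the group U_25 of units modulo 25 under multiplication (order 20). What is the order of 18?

Compute successive powers of 18 mod 25: 18, 24, 7, 1; 18^4 ≡ 1 (mod 25).
So |⟨18⟩| = 4.

4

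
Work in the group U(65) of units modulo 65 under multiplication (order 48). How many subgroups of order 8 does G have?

|G| = 48 and 8 | 48, so subgroups of order 8 are possible by Lagrange.
The subgroups of order 8 are: {1, 12, 14, 27, 38, 51, 53, 64}; {1, 8, 14, 18, 47, 51, 57, 64}; {1, 14, 21, 31, 34, 44, 51, 64}.
So G has 3 subgroups of order 8.

3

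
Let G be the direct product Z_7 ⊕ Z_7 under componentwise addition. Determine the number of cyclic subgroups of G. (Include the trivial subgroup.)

A cyclic subgroup of order d is generated by each of its φ(d) elements of order d, so the cyclic subgroups of order d number (#elements of order d)/φ(d).
Cyclic subgroups by order — order 1: 1; order 7: 8.
Total: 9.

9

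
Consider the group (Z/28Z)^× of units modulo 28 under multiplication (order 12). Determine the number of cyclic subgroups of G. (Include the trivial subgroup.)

Group the elements of G by the cyclic subgroup they generate; each cyclic subgroup of order d accounts for φ(d) elements.
Cyclic subgroups by order — order 1: 1; order 2: 3; order 3: 1; order 6: 3.
Total: 8.

8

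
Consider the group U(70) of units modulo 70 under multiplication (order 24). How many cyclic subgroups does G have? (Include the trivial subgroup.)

12

Each element a generates a cyclic subgroup ⟨a⟩; distinct elements may generate the same one (a cyclic group of order d has φ(d) generators).
Cyclic subgroups by order — order 1: 1; order 2: 3; order 3: 1; order 4: 2; order 6: 3; order 12: 2.
Total: 12.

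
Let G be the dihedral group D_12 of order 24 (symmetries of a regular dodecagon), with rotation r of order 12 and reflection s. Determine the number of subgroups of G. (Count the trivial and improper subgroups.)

|G| = 24, so by Lagrange every subgroup order divides 24. Divisors: 1, 2, 3, 4, 6, 8, 12, 24.
Subgroups by order — order 1: 1; order 2: 13; order 3: 1; order 4: 7; order 6: 5; order 8: 3; order 12: 3; order 24: 1.
Total: 1 + 13 + 1 + 7 + 5 + 3 + 3 + 1 = 34.

34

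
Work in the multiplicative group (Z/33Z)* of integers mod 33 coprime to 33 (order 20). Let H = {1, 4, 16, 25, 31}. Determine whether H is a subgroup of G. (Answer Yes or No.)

Yes

|H| = 5 divides |G| = 20, consistent with Lagrange.
H contains the identity, every element's inverse is in H, and H is closed under ·: it is a subgroup.
In fact H = ⟨16⟩.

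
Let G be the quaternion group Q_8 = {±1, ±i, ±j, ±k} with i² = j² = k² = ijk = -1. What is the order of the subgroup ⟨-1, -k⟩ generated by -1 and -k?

4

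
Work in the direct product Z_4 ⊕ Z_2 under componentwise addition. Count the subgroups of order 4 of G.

3

|G| = 8 and 4 | 8, so subgroups of order 4 are possible by Lagrange.
The subgroups of order 4 are: {(0,0), (0,1), (2,0), (2,1)}; {(0,0), (1,0), (2,0), (3,0)}; {(0,0), (1,1), (2,0), (3,1)}.
So G has 3 subgroups of order 4.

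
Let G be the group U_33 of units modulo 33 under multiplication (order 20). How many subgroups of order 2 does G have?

3

|G| = 20 and 2 | 20, so subgroups of order 2 are possible by Lagrange.
The subgroups of order 2 are: {1, 10}; {1, 23}; {1, 32}.
So G has 3 subgroups of order 2.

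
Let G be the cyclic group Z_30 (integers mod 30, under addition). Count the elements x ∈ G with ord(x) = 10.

In a cyclic group of order 30, the number of elements of order d (for d | 30) is φ(d).
φ(10) = 4.

4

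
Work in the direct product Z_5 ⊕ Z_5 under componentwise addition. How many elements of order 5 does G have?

24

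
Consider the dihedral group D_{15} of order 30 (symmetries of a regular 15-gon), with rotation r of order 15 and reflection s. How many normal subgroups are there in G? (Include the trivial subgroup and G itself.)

5

G has 28 subgroups. Checking conjugation-invariance by order — order 1: 1/1 normal; order 2: 0/15 normal; order 3: 1/1 normal; order 5: 1/1 normal; order 6: 0/5 normal; order 10: 0/3 normal; order 15: 1/1 normal; order 30: 1/1 normal.
Total normal subgroups: 5.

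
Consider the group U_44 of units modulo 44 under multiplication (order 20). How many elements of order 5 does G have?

4

The elements of order 5 are: 5, 9, 25, 37.
That's 4.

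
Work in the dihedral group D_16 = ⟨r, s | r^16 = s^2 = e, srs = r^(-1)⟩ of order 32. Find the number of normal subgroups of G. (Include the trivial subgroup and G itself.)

8

G has 36 subgroups. Checking conjugation-invariance by order — order 1: 1/1 normal; order 2: 1/17 normal; order 4: 1/9 normal; order 8: 1/5 normal; order 16: 3/3 normal; order 32: 1/1 normal.
Total normal subgroups: 8.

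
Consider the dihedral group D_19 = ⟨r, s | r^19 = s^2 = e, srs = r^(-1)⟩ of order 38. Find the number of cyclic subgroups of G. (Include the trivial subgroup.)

21

Group the elements of G by the cyclic subgroup they generate; each cyclic subgroup of order d accounts for φ(d) elements.
Cyclic subgroups by order — order 1: 1; order 2: 19; order 19: 1.
Total: 21.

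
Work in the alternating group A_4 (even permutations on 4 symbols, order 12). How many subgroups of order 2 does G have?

|G| = 12 and 2 | 12, so subgroups of order 2 are possible by Lagrange.
The subgroups of order 2 are: {e, (1 2)(3 4)}; {e, (1 3)(2 4)}; {e, (1 4)(2 3)}.
So G has 3 subgroups of order 2.

3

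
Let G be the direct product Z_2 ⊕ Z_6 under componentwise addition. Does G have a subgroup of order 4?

Yes

4 | 12. A subgroup of order 4 is {(0,0), (0,3), (1,0), (1,3)}.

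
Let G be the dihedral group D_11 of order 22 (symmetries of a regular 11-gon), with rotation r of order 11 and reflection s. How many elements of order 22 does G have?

No element of G has order 22 (even though 22 | 22).

0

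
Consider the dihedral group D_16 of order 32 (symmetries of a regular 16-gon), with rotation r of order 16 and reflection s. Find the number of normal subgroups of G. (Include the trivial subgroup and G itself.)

G has 36 subgroups. Checking conjugation-invariance by order — order 1: 1/1 normal; order 2: 1/17 normal; order 4: 1/9 normal; order 8: 1/5 normal; order 16: 3/3 normal; order 32: 1/1 normal.
Total normal subgroups: 8.

8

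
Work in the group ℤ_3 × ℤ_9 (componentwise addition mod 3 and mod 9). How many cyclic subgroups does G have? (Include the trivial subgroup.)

8

A cyclic subgroup of order d is generated by each of its φ(d) elements of order d, so the cyclic subgroups of order d number (#elements of order d)/φ(d).
Cyclic subgroups by order — order 1: 1; order 3: 4; order 9: 3.
Total: 8.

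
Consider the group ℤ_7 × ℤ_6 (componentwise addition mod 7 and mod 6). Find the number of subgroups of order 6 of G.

|G| = 42 and 6 | 42, so subgroups of order 6 are possible by Lagrange.
The subgroups of order 6 are: {(0,0), (0,1), (0,2), (0,3), (0,4), (0,5)}.
So G has 1 subgroup of order 6.

1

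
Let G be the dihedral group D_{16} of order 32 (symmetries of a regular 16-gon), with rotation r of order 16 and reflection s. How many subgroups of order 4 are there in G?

9

|G| = 32 and 4 | 32, so subgroups of order 4 are possible by Lagrange.
The subgroups of order 4 are: {e, r^8, r^2s, r^10s}; {e, r^8, r^3s, r^11s}; {e, r^4, r^8, r^12}; {e, r^8, r^4s, r^12s}; … (9 in all).
So G has 9 subgroups of order 4.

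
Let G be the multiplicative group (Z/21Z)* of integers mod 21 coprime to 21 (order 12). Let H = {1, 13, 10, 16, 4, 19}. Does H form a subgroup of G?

|H| = 6 divides |G| = 12, consistent with Lagrange.
H contains the identity, every element's inverse is in H, and H is closed under ·: it is a subgroup.
In fact H = ⟨19⟩.

Yes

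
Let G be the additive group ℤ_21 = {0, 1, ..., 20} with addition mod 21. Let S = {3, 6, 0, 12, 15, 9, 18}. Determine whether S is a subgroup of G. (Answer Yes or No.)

Yes

|S| = 7 divides |G| = 21, consistent with Lagrange.
S contains the identity, every element's inverse is in S, and S is closed under +: it is a subgroup.
In fact S = ⟨18⟩.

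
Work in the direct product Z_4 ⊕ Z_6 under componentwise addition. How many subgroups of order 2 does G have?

3

|G| = 24 and 2 | 24, so subgroups of order 2 are possible by Lagrange.
The subgroups of order 2 are: {(0,0), (0,3)}; {(0,0), (2,0)}; {(0,0), (2,3)}.
So G has 3 subgroups of order 2.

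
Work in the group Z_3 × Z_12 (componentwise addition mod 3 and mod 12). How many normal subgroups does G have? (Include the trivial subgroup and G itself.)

18

G is abelian, so every subgroup is normal.
G has 18 subgroups in total, hence 18 normal subgroups.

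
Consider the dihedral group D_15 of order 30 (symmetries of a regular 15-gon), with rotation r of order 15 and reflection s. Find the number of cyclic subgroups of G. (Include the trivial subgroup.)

19

Each element a generates a cyclic subgroup ⟨a⟩; distinct elements may generate the same one (a cyclic group of order d has φ(d) generators).
Cyclic subgroups by order — order 1: 1; order 2: 15; order 3: 1; order 5: 1; order 15: 1.
Total: 19.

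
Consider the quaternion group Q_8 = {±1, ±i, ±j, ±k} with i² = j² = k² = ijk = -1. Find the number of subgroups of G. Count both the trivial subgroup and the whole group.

6

|G| = 8, so by Lagrange every subgroup order divides 8. Divisors: 1, 2, 4, 8.
Subgroups by order — order 1: 1; order 2: 1; order 4: 3; order 8: 1.
Total: 1 + 1 + 3 + 1 = 6.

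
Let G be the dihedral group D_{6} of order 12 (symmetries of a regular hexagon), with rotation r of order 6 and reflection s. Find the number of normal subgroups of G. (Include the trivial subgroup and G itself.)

G has 16 subgroups. Checking conjugation-invariance by order — order 1: 1/1 normal; order 2: 1/7 normal; order 3: 1/1 normal; order 4: 0/3 normal; order 6: 3/3 normal; order 12: 1/1 normal.
Total normal subgroups: 7.

7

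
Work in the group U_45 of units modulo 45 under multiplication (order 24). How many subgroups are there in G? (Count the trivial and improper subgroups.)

16

|G| = 24, so by Lagrange every subgroup order divides 24. Divisors: 1, 2, 3, 4, 6, 8, 12, 24.
Subgroups by order — order 1: 1; order 2: 3; order 3: 1; order 4: 3; order 6: 3; order 8: 1; order 12: 3; order 24: 1.
Total: 1 + 3 + 1 + 3 + 3 + 1 + 3 + 1 = 16.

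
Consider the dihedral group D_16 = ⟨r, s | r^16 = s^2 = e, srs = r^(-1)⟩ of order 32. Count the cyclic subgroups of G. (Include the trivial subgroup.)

A cyclic subgroup of order d is generated by each of its φ(d) elements of order d, so the cyclic subgroups of order d number (#elements of order d)/φ(d).
Cyclic subgroups by order — order 1: 1; order 2: 17; order 4: 1; order 8: 1; order 16: 1.
Total: 21.

21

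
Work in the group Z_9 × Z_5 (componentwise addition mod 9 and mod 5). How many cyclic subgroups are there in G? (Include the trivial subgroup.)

Group the elements of G by the cyclic subgroup they generate; each cyclic subgroup of order d accounts for φ(d) elements.
Cyclic subgroups by order — order 1: 1; order 3: 1; order 5: 1; order 9: 1; order 15: 1; order 45: 1.
Total: 6.

6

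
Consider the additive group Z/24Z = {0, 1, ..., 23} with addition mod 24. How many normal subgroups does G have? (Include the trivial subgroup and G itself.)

8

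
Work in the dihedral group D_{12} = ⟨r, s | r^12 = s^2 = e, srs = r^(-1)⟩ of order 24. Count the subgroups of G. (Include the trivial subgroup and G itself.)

|G| = 24, so by Lagrange every subgroup order divides 24. Divisors: 1, 2, 3, 4, 6, 8, 12, 24.
Subgroups by order — order 1: 1; order 2: 13; order 3: 1; order 4: 7; order 6: 5; order 8: 3; order 12: 3; order 24: 1.
Total: 1 + 13 + 1 + 7 + 5 + 3 + 3 + 1 = 34.

34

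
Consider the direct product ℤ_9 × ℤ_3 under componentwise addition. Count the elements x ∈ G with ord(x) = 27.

0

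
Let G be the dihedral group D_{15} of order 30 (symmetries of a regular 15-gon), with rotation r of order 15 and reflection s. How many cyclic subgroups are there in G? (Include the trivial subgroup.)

Group the elements of G by the cyclic subgroup they generate; each cyclic subgroup of order d accounts for φ(d) elements.
Cyclic subgroups by order — order 1: 1; order 2: 15; order 3: 1; order 5: 1; order 15: 1.
Total: 19.

19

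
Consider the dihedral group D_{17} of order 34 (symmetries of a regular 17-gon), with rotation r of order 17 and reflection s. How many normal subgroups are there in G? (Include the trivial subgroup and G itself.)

G has 20 subgroups. Checking conjugation-invariance by order — order 1: 1/1 normal; order 2: 0/17 normal; order 17: 1/1 normal; order 34: 1/1 normal.
Total normal subgroups: 3.

3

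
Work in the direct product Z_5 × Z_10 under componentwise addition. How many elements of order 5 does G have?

24

An element (a,b) has order lcm(ord(a), ord(b)); count pairs with lcm equal to 5.
Enumerating gives 24 such elements.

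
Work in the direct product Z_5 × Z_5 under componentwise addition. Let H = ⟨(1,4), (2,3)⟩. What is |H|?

5

|⟨(1,4)⟩| = 5 and |⟨(2,3)⟩| = 5, so |H| is a multiple of lcm(5, 5) = 5 and divides |G| = 25.
Closing under the operation: H = {(0,0), (1,4), (2,3), (3,2), (4,1)}, so |H| = 5.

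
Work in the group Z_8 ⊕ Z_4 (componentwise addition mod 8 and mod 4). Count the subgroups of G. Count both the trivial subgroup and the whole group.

22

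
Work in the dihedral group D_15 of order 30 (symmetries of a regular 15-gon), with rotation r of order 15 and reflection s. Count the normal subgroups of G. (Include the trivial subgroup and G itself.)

5

G has 28 subgroups. Checking conjugation-invariance by order — order 1: 1/1 normal; order 2: 0/15 normal; order 3: 1/1 normal; order 5: 1/1 normal; order 6: 0/5 normal; order 10: 0/3 normal; order 15: 1/1 normal; order 30: 1/1 normal.
Total normal subgroups: 5.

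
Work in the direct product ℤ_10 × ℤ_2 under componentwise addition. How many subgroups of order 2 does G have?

3

|G| = 20 and 2 | 20, so subgroups of order 2 are possible by Lagrange.
The subgroups of order 2 are: {(0,0), (0,1)}; {(0,0), (5,0)}; {(0,0), (5,1)}.
So G has 3 subgroups of order 2.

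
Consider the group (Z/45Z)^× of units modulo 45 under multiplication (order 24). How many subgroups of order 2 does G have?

3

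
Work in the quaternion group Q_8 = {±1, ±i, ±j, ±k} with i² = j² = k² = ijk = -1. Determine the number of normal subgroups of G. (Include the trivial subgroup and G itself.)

6

G has 6 subgroups. Checking conjugation-invariance by order — order 1: 1/1 normal; order 2: 1/1 normal; order 4: 3/3 normal; order 8: 1/1 normal.
Total normal subgroups: 6.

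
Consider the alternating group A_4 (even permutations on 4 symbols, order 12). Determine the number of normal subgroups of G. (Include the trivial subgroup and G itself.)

G has 10 subgroups. Checking conjugation-invariance by order — order 1: 1/1 normal; order 2: 0/3 normal; order 3: 0/4 normal; order 4: 1/1 normal; order 12: 1/1 normal.
Total normal subgroups: 3.

3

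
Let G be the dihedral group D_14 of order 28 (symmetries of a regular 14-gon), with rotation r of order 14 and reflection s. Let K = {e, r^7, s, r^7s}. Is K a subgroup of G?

Yes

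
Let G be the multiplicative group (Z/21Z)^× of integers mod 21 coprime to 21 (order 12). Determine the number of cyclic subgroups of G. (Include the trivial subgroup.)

8

A cyclic subgroup of order d is generated by each of its φ(d) elements of order d, so the cyclic subgroups of order d number (#elements of order d)/φ(d).
Cyclic subgroups by order — order 1: 1; order 2: 3; order 3: 1; order 6: 3.
Total: 8.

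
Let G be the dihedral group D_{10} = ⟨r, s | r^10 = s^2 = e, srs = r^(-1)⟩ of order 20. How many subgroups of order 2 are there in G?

|G| = 20 and 2 | 20, so subgroups of order 2 are possible by Lagrange.
The subgroups of order 2 are: {e, r^2s}; {e, r^3s}; {e, r^4s}; {e, r^5}; … (11 in all).
So G has 11 subgroups of order 2.

11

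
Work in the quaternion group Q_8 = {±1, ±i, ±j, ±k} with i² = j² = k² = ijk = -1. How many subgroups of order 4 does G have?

3

|G| = 8 and 4 | 8, so subgroups of order 4 are possible by Lagrange.
The subgroups of order 4 are: {1, -1, i, -i}; {1, -1, j, -j}; {1, -1, k, -k}.
So G has 3 subgroups of order 4.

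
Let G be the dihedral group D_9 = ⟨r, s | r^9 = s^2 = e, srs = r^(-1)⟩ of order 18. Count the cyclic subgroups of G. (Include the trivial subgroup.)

12

A cyclic subgroup of order d is generated by each of its φ(d) elements of order d, so the cyclic subgroups of order d number (#elements of order d)/φ(d).
Cyclic subgroups by order — order 1: 1; order 2: 9; order 3: 1; order 9: 1.
Total: 12.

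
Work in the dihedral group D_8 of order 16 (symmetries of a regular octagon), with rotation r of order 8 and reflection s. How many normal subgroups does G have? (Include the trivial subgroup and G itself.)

7

G has 19 subgroups. Checking conjugation-invariance by order — order 1: 1/1 normal; order 2: 1/9 normal; order 4: 1/5 normal; order 8: 3/3 normal; order 16: 1/1 normal.
Total normal subgroups: 7.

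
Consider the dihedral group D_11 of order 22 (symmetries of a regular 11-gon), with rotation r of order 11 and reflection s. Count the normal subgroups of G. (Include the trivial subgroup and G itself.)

3

G has 14 subgroups. Checking conjugation-invariance by order — order 1: 1/1 normal; order 2: 0/11 normal; order 11: 1/1 normal; order 22: 1/1 normal.
Total normal subgroups: 3.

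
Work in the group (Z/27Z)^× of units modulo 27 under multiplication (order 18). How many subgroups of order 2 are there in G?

1

|G| = 18 and 2 | 18, so subgroups of order 2 are possible by Lagrange.
The subgroups of order 2 are: {1, 26}.
So G has 1 subgroup of order 2.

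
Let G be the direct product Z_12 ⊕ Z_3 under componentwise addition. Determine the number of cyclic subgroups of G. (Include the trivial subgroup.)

15

Group the elements of G by the cyclic subgroup they generate; each cyclic subgroup of order d accounts for φ(d) elements.
Cyclic subgroups by order — order 1: 1; order 2: 1; order 3: 4; order 4: 1; order 6: 4; order 12: 4.
Total: 15.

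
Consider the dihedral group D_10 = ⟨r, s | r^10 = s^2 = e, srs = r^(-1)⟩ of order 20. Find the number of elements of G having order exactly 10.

4

The elements of order 10 are: r, r^3, r^7, r^9.
That's 4.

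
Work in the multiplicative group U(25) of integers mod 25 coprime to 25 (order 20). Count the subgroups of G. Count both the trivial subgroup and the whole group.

|G| = 20, so by Lagrange every subgroup order divides 20. Divisors: 1, 2, 4, 5, 10, 20.
Subgroups by order — order 1: 1; order 2: 1; order 4: 1; order 5: 1; order 10: 1; order 20: 1.
Total: 1 + 1 + 1 + 1 + 1 + 1 = 6.

6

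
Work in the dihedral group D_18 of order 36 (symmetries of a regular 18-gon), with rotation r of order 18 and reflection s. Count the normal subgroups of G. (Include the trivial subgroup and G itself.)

G has 45 subgroups. Checking conjugation-invariance by order — order 1: 1/1 normal; order 2: 1/19 normal; order 3: 1/1 normal; order 4: 0/9 normal; order 6: 1/7 normal; order 9: 1/1 normal; order 12: 0/3 normal; order 18: 3/3 normal; order 36: 1/1 normal.
Total normal subgroups: 9.

9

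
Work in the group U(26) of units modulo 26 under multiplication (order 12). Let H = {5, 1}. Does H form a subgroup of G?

No

5 ∈ H but its inverse 21 ∉ H, so H is not a subgroup.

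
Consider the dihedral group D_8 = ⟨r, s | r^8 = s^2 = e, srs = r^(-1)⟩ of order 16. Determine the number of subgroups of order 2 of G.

|G| = 16 and 2 | 16, so subgroups of order 2 are possible by Lagrange.
The subgroups of order 2 are: {e, r^2s}; {e, r^3s}; {e, r^4}; {e, r^4s}; … (9 in all).
So G has 9 subgroups of order 2.

9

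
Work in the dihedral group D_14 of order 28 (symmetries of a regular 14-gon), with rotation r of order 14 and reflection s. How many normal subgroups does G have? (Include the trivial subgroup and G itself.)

G has 28 subgroups. Checking conjugation-invariance by order — order 1: 1/1 normal; order 2: 1/15 normal; order 4: 0/7 normal; order 7: 1/1 normal; order 14: 3/3 normal; order 28: 1/1 normal.
Total normal subgroups: 7.

7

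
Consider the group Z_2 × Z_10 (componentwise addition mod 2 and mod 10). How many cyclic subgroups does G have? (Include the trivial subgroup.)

8

Each element a generates a cyclic subgroup ⟨a⟩; distinct elements may generate the same one (a cyclic group of order d has φ(d) generators).
Cyclic subgroups by order — order 1: 1; order 2: 3; order 5: 1; order 10: 3.
Total: 8.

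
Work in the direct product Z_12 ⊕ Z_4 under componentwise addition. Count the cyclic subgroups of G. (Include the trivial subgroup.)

20

Each element a generates a cyclic subgroup ⟨a⟩; distinct elements may generate the same one (a cyclic group of order d has φ(d) generators).
Cyclic subgroups by order — order 1: 1; order 2: 3; order 3: 1; order 4: 6; order 6: 3; order 12: 6.
Total: 20.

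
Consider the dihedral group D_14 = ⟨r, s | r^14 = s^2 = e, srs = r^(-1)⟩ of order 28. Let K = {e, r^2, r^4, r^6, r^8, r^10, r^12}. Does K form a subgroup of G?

Yes

|K| = 7 divides |G| = 28, consistent with Lagrange.
K contains the identity, every element's inverse is in K, and K is closed under ·: it is a subgroup.
In fact K = ⟨r^4⟩.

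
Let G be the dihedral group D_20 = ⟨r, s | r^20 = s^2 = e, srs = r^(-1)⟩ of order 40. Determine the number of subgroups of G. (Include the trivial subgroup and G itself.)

|G| = 40, so by Lagrange every subgroup order divides 40. Divisors: 1, 2, 4, 5, 8, 10, 20, 40.
Subgroups by order — order 1: 1; order 2: 21; order 4: 11; order 5: 1; order 8: 5; order 10: 5; order 20: 3; order 40: 1.
Total: 1 + 21 + 11 + 1 + 5 + 5 + 3 + 1 = 48.

48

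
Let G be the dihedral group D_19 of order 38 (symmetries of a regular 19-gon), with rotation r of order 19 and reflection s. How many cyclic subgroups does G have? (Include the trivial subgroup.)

Each element a generates a cyclic subgroup ⟨a⟩; distinct elements may generate the same one (a cyclic group of order d has φ(d) generators).
Cyclic subgroups by order — order 1: 1; order 2: 19; order 19: 1.
Total: 21.

21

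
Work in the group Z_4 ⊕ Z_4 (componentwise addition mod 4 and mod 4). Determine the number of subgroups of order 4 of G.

|G| = 16 and 4 | 16, so subgroups of order 4 are possible by Lagrange.
The subgroups of order 4 are: {(0,0), (0,1), (0,2), (0,3)}; {(0,0), (0,2), (2,0), (2,2)}; {(0,0), (0,2), (2,1), (2,3)}; {(0,0), (1,0), (2,0), (3,0)}; … (7 in all).
So G has 7 subgroups of order 4.

7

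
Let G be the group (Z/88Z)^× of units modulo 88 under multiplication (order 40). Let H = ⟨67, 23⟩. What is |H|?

|⟨67⟩| = 2 and |⟨23⟩| = 2, so |H| is a multiple of lcm(2, 2) = 2 and divides |G| = 40.
Closing under the operation: H = {1, 23, 45, 67}, so |H| = 4.

4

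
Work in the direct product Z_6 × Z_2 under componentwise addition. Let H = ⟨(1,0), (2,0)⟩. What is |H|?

6

|⟨(1,0)⟩| = 6 and |⟨(2,0)⟩| = 3, so |H| is a multiple of lcm(6, 3) = 6 and divides |G| = 12.
Closing under the operation: H = {(0,0), (1,0), (2,0), (3,0), (4,0), (5,0)}, so |H| = 6.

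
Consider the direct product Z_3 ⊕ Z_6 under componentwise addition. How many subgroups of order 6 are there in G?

4

|G| = 18 and 6 | 18, so subgroups of order 6 are possible by Lagrange.
The subgroups of order 6 are: {(0,0), (0,1), (0,2), (0,3), (0,4), (0,5)}; {(0,0), (0,3), (1,0), (1,3), (2,0), (2,3)}; {(0,0), (0,3), (1,1), (1,4), (2,2), (2,5)}; {(0,0), (0,3), (1,2), (1,5), (2,1), (2,4)}.
So G has 4 subgroups of order 6.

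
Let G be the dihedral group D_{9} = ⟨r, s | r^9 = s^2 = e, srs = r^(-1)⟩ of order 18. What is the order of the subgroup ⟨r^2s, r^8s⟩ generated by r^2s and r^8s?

|⟨r^2s⟩| = 2 and |⟨r^8s⟩| = 2, so |H| is a multiple of lcm(2, 2) = 2 and divides |G| = 18.
Closing under the operation: H = {e, r^3, r^6, r^2s, r^5s, r^8s}, so |H| = 6.

6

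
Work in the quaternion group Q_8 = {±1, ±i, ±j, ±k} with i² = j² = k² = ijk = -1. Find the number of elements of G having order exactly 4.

6

The elements of order 4 are: i, -i, j, -j, k, -k.
That's 6.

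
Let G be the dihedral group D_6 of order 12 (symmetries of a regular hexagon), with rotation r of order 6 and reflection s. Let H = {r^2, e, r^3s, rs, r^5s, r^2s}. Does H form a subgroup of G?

No

r^2 ∈ H but its inverse r^4 ∉ H, so H is not a subgroup.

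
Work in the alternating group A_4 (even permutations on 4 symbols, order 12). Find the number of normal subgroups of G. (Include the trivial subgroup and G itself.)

3

G has 10 subgroups. Checking conjugation-invariance by order — order 1: 1/1 normal; order 2: 0/3 normal; order 3: 0/4 normal; order 4: 1/1 normal; order 12: 1/1 normal.
Total normal subgroups: 3.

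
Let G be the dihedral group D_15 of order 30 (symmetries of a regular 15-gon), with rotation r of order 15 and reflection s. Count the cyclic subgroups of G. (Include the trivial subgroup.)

Each element a generates a cyclic subgroup ⟨a⟩; distinct elements may generate the same one (a cyclic group of order d has φ(d) generators).
Cyclic subgroups by order — order 1: 1; order 2: 15; order 3: 1; order 5: 1; order 15: 1.
Total: 19.

19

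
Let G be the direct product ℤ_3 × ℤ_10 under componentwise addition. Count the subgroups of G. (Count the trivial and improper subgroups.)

|G| = 30, so by Lagrange every subgroup order divides 30. Divisors: 1, 2, 3, 5, 6, 10, 15, 30.
Subgroups by order — order 1: 1; order 2: 1; order 3: 1; order 5: 1; order 6: 1; order 10: 1; order 15: 1; order 30: 1.
Total: 1 + 1 + 1 + 1 + 1 + 1 + 1 + 1 = 8.

8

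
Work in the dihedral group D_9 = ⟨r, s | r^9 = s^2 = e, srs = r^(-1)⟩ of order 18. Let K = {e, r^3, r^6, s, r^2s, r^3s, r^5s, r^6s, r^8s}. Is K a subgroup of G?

No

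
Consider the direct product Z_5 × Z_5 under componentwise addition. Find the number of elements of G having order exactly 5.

24

An element (a,b) has order lcm(ord(a), ord(b)); count pairs with lcm equal to 5.
Enumerating gives 24 such elements.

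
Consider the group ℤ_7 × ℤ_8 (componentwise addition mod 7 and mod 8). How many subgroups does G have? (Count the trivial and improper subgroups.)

8

|G| = 56, so by Lagrange every subgroup order divides 56. Divisors: 1, 2, 4, 7, 8, 14, 28, 56.
Subgroups by order — order 1: 1; order 2: 1; order 4: 1; order 7: 1; order 8: 1; order 14: 1; order 28: 1; order 56: 1.
Total: 1 + 1 + 1 + 1 + 1 + 1 + 1 + 1 = 8.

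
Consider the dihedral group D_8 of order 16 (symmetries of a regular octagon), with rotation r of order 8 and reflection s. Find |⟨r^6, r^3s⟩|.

8

|⟨r^6⟩| = 4 and |⟨r^3s⟩| = 2, so |H| is a multiple of lcm(4, 2) = 4 and divides |G| = 16.
Closing under the operation: H = {e, r^2, r^4, r^6, rs, r^3s, r^5s, r^7s}, so |H| = 8.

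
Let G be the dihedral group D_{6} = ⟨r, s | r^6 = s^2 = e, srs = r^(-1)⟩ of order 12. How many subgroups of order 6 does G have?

|G| = 12 and 6 | 12, so subgroups of order 6 are possible by Lagrange.
The subgroups of order 6 are: {e, r, r^2, r^3, r^4, r^5}; {e, r^2, r^4, s, r^2s, r^4s}; {e, r^2, r^4, rs, r^3s, r^5s}.
So G has 3 subgroups of order 6.

3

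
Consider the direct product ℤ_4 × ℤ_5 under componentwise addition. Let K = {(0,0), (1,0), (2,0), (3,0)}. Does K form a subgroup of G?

Yes

|K| = 4 divides |G| = 20, consistent with Lagrange.
K contains the identity, every element's inverse is in K, and K is closed under +: it is a subgroup.
In fact K = ⟨(1,0)⟩.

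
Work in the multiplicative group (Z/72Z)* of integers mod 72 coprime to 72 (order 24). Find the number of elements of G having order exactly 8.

0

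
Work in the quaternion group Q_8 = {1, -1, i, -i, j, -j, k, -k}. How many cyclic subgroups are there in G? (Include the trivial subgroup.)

5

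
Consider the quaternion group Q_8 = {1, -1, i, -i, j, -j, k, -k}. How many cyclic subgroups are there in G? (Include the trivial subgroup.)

5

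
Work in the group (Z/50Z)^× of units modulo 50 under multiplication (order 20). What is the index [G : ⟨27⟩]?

1

|⟨27⟩| = 20 and |G| = 20.
By Lagrange, [G : H] = |G|/|H| = 20/20 = 1.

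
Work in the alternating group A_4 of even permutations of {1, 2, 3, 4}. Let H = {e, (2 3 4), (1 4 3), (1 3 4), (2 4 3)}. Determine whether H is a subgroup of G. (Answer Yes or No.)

No

|H| = 5 does not divide |G| = 12, so by Lagrange H is not a subgroup.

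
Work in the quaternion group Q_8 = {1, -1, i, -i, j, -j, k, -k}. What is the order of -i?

4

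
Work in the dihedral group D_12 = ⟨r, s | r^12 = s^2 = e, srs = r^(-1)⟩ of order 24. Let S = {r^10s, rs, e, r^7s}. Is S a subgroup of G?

No

Closure fails: r^7s · rs = r^6 ∉ S. So S is not a subgroup.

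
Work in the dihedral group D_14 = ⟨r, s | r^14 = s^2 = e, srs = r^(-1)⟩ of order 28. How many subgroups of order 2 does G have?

15

|G| = 28 and 2 | 28, so subgroups of order 2 are possible by Lagrange.
The subgroups of order 2 are: {e, r^10s}; {e, r^11s}; {e, r^12s}; {e, r^13s}; … (15 in all).
So G has 15 subgroups of order 2.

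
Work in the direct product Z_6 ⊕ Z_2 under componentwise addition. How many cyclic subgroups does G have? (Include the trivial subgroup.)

Group the elements of G by the cyclic subgroup they generate; each cyclic subgroup of order d accounts for φ(d) elements.
Cyclic subgroups by order — order 1: 1; order 2: 3; order 3: 1; order 6: 3.
Total: 8.

8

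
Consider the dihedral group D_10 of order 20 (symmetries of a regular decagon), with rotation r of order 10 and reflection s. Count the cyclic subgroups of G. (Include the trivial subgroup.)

14

Each element a generates a cyclic subgroup ⟨a⟩; distinct elements may generate the same one (a cyclic group of order d has φ(d) generators).
Cyclic subgroups by order — order 1: 1; order 2: 11; order 5: 1; order 10: 1.
Total: 14.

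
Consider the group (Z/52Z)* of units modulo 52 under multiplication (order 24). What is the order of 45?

Compute successive powers of 45 mod 52: 45, 49, 21, 9, 41, 25, 33, 29, …; 45^12 ≡ 1 (mod 52).
So |⟨45⟩| = 12.

12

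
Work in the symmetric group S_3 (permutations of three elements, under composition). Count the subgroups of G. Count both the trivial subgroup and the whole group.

|G| = 6, so by Lagrange every subgroup order divides 6. Divisors: 1, 2, 3, 6.
Subgroups by order — order 1: 1; order 2: 3; order 3: 1; order 6: 1.
Total: 1 + 3 + 1 + 1 = 6.

6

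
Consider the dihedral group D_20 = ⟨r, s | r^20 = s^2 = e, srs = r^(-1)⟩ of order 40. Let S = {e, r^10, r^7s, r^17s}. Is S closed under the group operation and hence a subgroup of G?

Yes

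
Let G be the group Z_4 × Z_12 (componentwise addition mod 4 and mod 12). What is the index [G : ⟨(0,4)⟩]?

|⟨(0,4)⟩| = 3 and |G| = 48.
By Lagrange, [G : H] = |G|/|H| = 48/3 = 16.

16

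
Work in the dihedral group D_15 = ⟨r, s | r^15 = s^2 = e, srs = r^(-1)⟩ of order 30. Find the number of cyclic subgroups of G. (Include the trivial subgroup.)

19

A cyclic subgroup of order d is generated by each of its φ(d) elements of order d, so the cyclic subgroups of order d number (#elements of order d)/φ(d).
Cyclic subgroups by order — order 1: 1; order 2: 15; order 3: 1; order 5: 1; order 15: 1.
Total: 19.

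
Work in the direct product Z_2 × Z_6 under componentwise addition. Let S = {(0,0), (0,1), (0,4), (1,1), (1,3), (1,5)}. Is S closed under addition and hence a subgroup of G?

(0,1) ∈ S but its inverse (0,5) ∉ S, so S is not a subgroup.

No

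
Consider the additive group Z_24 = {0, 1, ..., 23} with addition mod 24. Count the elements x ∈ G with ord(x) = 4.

2

In a cyclic group of order 24, the number of elements of order d (for d | 24) is φ(d).
φ(4) = 2.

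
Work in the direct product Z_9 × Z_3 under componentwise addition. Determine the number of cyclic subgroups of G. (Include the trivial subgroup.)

Group the elements of G by the cyclic subgroup they generate; each cyclic subgroup of order d accounts for φ(d) elements.
Cyclic subgroups by order — order 1: 1; order 3: 4; order 9: 3.
Total: 8.

8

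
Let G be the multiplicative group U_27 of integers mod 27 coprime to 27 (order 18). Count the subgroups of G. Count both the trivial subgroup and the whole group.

|G| = 18, so by Lagrange every subgroup order divides 18. Divisors: 1, 2, 3, 6, 9, 18.
Subgroups by order — order 1: 1; order 2: 1; order 3: 1; order 6: 1; order 9: 1; order 18: 1.
Total: 1 + 1 + 1 + 1 + 1 + 1 = 6.

6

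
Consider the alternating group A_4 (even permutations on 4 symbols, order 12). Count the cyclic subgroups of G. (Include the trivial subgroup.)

Each element a generates a cyclic subgroup ⟨a⟩; distinct elements may generate the same one (a cyclic group of order d has φ(d) generators).
Cyclic subgroups by order — order 1: 1; order 2: 3; order 3: 4.
Total: 8.

8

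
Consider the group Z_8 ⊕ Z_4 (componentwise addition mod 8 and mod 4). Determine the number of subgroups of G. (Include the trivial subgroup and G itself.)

22

|G| = 32, so by Lagrange every subgroup order divides 32. Divisors: 1, 2, 4, 8, 16, 32.
Subgroups by order — order 1: 1; order 2: 3; order 4: 7; order 8: 7; order 16: 3; order 32: 1.
Total: 1 + 3 + 7 + 7 + 3 + 1 = 22.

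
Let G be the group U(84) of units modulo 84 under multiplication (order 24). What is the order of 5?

Compute successive powers of 5 mod 84: 5, 25, 41, 37, 17, 1; 5^6 ≡ 1 (mod 84).
So |⟨5⟩| = 6.

6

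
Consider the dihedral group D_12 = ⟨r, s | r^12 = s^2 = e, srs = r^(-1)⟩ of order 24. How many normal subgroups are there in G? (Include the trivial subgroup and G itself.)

9

G has 34 subgroups. Checking conjugation-invariance by order — order 1: 1/1 normal; order 2: 1/13 normal; order 3: 1/1 normal; order 4: 1/7 normal; order 6: 1/5 normal; order 8: 0/3 normal; order 12: 3/3 normal; order 24: 1/1 normal.
Total normal subgroups: 9.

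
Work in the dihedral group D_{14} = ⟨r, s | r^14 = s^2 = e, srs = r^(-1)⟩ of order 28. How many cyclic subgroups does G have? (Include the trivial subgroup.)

Each element a generates a cyclic subgroup ⟨a⟩; distinct elements may generate the same one (a cyclic group of order d has φ(d) generators).
Cyclic subgroups by order — order 1: 1; order 2: 15; order 7: 1; order 14: 1.
Total: 18.

18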